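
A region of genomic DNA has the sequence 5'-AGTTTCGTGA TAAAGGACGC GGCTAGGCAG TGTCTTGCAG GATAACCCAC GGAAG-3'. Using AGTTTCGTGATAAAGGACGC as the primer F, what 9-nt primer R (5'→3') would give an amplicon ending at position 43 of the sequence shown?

5'-ATCCTGCAA-3'

The forward primer binds at positions 1–20; the product's 3' end on the top strand is position 43.
The reverse primer anneals to the top strand over positions 35–43, i.e. to TTGCAGGAT.
Its sequence written 5'→3' is the reverse complement: ATCCTGCAA.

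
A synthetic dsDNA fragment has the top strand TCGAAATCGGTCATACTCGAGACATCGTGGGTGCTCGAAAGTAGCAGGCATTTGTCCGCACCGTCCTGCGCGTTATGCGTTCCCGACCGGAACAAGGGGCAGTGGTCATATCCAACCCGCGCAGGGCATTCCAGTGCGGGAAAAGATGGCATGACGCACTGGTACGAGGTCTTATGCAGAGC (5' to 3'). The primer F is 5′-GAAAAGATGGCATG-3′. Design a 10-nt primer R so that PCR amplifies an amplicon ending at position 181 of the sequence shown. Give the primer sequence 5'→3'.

The forward primer binds at positions 140–153; the product's 3' end on the top strand is position 181.
The reverse primer anneals to the top strand over positions 172–181, i.e. to TTATGCAGAG.
Its sequence written 5'→3' is the reverse complement: CTCTGCATAA.

5'-CTCTGCATAA-3'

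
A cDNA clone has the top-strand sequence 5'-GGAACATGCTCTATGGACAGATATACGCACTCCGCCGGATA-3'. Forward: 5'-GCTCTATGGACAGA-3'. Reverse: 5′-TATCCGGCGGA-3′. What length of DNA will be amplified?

34 bp

Scanning the template, GCTCTATGGACAGA occurs at positions 8–21; this primer anneals to the bottom strand there with its 3' end pointing downstream.
Taking the reverse complement of TATCCGGCGGA gives TCCGCCGGATA, found at positions 31–41 on the template; the primer anneals here to the top strand with its 3' end pointing upstream.
Amplicon spans positions 8–41: 34 bp.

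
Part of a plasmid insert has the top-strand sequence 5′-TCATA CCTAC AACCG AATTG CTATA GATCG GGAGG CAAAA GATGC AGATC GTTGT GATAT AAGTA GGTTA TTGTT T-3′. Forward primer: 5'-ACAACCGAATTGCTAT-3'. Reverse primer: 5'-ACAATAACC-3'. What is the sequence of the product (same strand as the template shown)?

The forward primer matches the template at positions 9–24.
Taking the reverse complement of ACAATAACC gives GGTTATTGT, found at positions 66–74 on the template; the primer anneals here to the top strand with its 3' end pointing upstream.
The product is the template from position 9 through 74 (66 bp).

5'-ACAACCGAATTGCTATAGATCGGGAGGCAAAAGATGCAGATCGTTGTGATATAAGTAGGTTATTGT-3'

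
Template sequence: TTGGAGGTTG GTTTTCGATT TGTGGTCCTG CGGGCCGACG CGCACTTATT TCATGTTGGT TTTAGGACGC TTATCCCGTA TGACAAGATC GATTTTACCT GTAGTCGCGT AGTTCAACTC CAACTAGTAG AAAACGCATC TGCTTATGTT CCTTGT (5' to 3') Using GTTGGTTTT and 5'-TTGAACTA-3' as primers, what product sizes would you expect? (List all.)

111 bp, 63 bp

The forward primer GTTGGTTTT matches the top strand at positions 7–15, 55–63.
The reverse primer's reverse complement is TAGTTCAA, matching at positions 110–117.
Each forward site pairs with the reverse site to give a product ending at position 117: sizes 111, 63 bp.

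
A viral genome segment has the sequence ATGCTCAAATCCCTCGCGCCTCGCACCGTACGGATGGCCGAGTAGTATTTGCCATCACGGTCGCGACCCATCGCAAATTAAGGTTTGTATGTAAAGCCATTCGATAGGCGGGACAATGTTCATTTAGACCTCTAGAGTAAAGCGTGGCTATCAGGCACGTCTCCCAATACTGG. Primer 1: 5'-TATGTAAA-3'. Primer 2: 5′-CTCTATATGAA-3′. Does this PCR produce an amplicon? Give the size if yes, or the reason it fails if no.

No product — primer 2 has no binding site in the template.

Primer 2 (CTCTATATGAA) does not match the top strand, and its reverse complement TTCATATAGAG does not match either.
With no annealing site for primer 2, no amplification occurs.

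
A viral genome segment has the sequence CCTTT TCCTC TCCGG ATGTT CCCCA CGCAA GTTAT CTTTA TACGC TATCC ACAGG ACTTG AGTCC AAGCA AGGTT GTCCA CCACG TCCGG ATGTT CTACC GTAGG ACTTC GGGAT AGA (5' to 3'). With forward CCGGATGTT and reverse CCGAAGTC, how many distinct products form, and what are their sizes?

The forward primer CCGGATGTT matches the top strand at positions 12–20, 87–95.
The reverse primer's reverse complement is GACTTCGG, matching at positions 105–112.
Each forward site pairs with the reverse site to give a product ending at position 112: sizes 101, 26 bp.

Two products: 101 bp, 26 bp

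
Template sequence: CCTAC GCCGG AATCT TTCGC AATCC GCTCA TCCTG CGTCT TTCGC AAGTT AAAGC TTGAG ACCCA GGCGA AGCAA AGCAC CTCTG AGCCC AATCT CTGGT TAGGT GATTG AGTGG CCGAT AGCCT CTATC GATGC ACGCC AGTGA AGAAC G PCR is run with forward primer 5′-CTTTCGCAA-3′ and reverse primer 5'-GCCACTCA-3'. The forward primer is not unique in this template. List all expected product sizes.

103 bp, 78 bp

The forward primer CTTTCGCAA matches the top strand at positions 14–22, 39–47.
The reverse primer's reverse complement is TGAGTGGC, matching at positions 109–116.
Each forward site pairs with the reverse site to give a product ending at position 116: sizes 103, 78 bp.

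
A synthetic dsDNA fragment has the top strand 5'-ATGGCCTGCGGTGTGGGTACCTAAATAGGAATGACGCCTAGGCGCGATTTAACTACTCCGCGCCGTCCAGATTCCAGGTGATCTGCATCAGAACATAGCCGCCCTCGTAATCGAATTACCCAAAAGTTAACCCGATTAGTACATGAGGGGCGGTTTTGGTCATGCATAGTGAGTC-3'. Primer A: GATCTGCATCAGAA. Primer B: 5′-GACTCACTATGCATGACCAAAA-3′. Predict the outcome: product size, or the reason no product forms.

Primer A (GATCTGCATCAGAA) matches the top strand at positions 80–93; it acts as a forward primer.
Primer B's reverse complement is TTTTGGTCATGCATAGTGAGTC, matching the top strand at positions 154–175; it acts as a reverse primer.
The 3' ends face each other across positions 80–175, giving a 96 bp product.

Yes — a 96 bp product.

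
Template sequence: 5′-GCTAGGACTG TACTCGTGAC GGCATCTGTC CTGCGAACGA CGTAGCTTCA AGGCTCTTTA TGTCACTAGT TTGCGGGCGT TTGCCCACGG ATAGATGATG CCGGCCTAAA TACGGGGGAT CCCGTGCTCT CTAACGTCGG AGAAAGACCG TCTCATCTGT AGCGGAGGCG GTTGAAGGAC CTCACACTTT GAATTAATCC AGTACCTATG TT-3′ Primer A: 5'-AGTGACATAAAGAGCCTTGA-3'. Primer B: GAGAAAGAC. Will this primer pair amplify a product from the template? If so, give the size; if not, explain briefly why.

No product — the primers' 3' ends point away from each other.

Primer A (AGTGACATAAAGAGCCTTGA) has reverse complement TCAAGGCTCTTTATGTCACT, which matches the top strand at positions 48–67; primer A anneals to the top strand there with its 3' end pointing upstream toward position 48.
Primer B (GAGAAAGAC) matches the top strand directly at positions 140–148; it anneals to the bottom strand with its 3' end pointing downstream toward position 148.
The 3' ends diverge (primer A extends toward position 1, primer B toward position 212), so the primers never converge on a shared product.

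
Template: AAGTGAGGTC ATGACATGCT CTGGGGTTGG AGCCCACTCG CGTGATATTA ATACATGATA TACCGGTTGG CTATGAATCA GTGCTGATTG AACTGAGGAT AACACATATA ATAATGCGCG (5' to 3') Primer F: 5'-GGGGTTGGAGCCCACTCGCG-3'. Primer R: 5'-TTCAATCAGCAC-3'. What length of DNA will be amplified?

The forward primer matches the template at positions 23–42.
Reverse complement of the reverse primer: GTGCTGATTGAA. This occurs on the top strand at positions 81–92.
The product runs from position 23 to position 92, so its length is 92 − 23 + 1 = 70 bp.

70 bp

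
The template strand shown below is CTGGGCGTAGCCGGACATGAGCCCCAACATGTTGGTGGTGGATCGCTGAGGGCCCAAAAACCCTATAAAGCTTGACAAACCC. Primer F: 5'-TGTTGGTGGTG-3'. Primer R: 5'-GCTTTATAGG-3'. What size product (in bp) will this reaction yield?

42 bp

Scanning the template, TGTTGGTGGTG occurs at positions 30–40; this primer anneals to the bottom strand there with its 3' end pointing downstream.
The reverse primer's reverse complement is CCTATAAAGC, which matches the template at positions 62–71.
Amplicon spans positions 30–71: 42 bp.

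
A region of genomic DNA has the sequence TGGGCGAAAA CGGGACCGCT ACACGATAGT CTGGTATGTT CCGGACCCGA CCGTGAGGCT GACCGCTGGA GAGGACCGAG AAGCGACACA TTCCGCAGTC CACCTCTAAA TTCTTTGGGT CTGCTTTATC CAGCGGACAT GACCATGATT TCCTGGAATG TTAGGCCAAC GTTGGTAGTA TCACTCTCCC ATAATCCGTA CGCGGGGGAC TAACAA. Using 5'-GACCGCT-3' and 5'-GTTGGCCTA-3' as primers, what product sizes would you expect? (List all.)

The forward primer GACCGCT matches the top strand at positions 14–20, 61–67.
The reverse primer's reverse complement is TAGGCCAAC, matching at positions 162–170.
Each forward site pairs with the reverse site to give a product ending at position 170: sizes 157, 110 bp.

157 bp, 110 bp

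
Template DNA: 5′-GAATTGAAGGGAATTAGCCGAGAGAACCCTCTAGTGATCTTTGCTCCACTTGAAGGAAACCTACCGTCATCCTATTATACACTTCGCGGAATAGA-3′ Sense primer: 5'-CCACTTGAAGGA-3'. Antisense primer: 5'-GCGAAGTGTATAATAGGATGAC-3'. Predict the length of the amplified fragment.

42 bp

Scanning the template, CCACTTGAAGGA occurs at positions 46–57; this primer anneals to the bottom strand there with its 3' end pointing downstream.
The reverse primer's reverse complement is GTCATCCTATTATACACTTCGC, which matches the template at positions 66–87.
The product runs from position 46 to position 87, so its length is 87 − 46 + 1 = 42 bp.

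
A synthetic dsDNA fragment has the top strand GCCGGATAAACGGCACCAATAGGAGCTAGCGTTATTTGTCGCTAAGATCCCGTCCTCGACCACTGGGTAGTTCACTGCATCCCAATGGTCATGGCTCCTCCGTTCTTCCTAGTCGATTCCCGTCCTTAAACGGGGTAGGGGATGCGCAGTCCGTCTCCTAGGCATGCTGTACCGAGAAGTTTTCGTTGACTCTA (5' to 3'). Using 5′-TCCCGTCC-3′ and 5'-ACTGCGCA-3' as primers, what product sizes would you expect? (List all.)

The forward primer TCCCGTCC matches the top strand at positions 48–55, 118–125.
The reverse primer's reverse complement is TGCGCAGT, matching at positions 143–150.
Each forward site pairs with the reverse site to give a product ending at position 150: sizes 103, 33 bp.

103 bp, 33 bp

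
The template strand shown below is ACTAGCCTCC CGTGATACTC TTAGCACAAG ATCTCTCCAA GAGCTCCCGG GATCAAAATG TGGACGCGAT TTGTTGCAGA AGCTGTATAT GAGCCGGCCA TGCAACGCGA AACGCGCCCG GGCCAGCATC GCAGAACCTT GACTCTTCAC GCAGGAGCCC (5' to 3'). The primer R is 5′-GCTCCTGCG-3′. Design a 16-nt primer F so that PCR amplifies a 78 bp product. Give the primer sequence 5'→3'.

The reverse primer's reverse complement CGCAGGAGC matches the template at positions 150–158, so the product ends at position 158.
A 78 bp product then starts at position 158 − 78 + 1 = 81.
The forward primer is identical to the top strand there: AGCTGTATATGAGCCG.

5'-AGCTGTATATGAGCCG-3'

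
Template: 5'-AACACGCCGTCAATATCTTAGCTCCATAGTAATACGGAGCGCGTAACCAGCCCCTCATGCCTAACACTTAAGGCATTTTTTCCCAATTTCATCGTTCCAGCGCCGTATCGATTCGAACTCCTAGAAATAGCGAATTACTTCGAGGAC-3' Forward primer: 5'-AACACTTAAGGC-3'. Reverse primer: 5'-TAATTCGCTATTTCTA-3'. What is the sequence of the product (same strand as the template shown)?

The forward primer matches the template at positions 63–74.
The reverse primer's reverse complement is TAGAAATAGCGAATTA, which matches the template at positions 122–137.
The product is the template from position 63 through 137 (75 bp).

5'-AACACTTAAGGCATTTTTTCCCAATTTCATCGTTCCAGCGCCGTATCGATTCGAACTCCTAGAAATAGCGAATTA-3'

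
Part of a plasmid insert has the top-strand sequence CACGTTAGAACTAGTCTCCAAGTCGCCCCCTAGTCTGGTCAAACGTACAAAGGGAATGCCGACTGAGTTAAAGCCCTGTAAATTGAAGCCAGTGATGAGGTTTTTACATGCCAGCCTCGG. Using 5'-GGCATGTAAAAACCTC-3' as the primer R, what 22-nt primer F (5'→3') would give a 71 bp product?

5'-AACGTACAAAGGGAATGCCGAC-3'

The reverse primer's reverse complement GAGGTTTTTACATGCC matches the template at positions 97–112, so the product ends at position 112.
A 71 bp product then starts at position 112 − 71 + 1 = 42.
The forward primer is identical to the top strand there: AACGTACAAAGGGAATGCCGAC.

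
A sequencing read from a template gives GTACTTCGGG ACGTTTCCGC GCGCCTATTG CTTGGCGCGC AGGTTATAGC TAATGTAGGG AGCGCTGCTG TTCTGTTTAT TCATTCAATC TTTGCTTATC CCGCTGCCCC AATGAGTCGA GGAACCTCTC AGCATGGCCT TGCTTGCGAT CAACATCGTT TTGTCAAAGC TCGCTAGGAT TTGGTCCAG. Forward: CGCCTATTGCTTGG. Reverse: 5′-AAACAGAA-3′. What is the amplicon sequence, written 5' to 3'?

The forward primer matches the template at positions 22–35.
Reverse complement of the reverse primer: TTCTGTTT. This occurs on the top strand at positions 71–78.
The product is the template from position 22 through 78 (57 bp).

5'-CGCCTATTGCTTGGCGCGCAGGTTATAGCTAATGTAGGGAGCGCTGCTGTTCTGTTT-3'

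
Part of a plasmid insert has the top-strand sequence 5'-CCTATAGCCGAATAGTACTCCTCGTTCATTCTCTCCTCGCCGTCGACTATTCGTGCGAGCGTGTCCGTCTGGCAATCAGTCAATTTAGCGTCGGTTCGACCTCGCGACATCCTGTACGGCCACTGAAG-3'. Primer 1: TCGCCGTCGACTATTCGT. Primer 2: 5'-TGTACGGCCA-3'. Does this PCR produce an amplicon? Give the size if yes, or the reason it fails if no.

Primer 1 (TCGCCGTCGACTATTCGT) matches the top strand at positions 37–54 (3' end points downstream).
Primer 2 (TGTACGGCCA) also matches the top strand directly, at positions 113–122 — its reverse complement TGGCCGTACA is not present.
Both primers anneal to the bottom strand with 3' ends pointing the same way, so neither can prime synthesis back toward the other.

No product — both primers anneal to the same strand and extend in the same direction.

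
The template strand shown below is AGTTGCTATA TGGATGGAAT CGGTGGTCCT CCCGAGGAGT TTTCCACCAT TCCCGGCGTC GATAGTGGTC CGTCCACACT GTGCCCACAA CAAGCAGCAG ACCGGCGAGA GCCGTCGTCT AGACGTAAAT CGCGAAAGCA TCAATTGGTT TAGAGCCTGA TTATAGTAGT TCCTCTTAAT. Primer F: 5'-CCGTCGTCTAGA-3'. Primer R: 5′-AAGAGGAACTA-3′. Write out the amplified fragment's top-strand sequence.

5'-CCGTCGTCTAGACGTAAATCGCGAAAGCATCAATTGGTTTAGAGCCTGATTATAGTAGTTCCTCTT-3'

Forward primer CCGTCGTCTAGA is found on the top strand at positions 112–123.
The reverse primer's reverse complement is TAGTTCCTCTT, which matches the template at positions 167–177.
The product is the template from position 112 through 177 (66 bp).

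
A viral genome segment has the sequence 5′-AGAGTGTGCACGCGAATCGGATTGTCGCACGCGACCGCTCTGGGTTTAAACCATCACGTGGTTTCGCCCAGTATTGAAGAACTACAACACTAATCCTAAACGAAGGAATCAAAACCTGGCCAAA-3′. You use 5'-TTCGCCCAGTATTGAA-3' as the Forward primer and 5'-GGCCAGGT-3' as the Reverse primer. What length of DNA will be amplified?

Forward primer TTCGCCCAGTATTGAA is found on the top strand at positions 63–78.
Taking the reverse complement of GGCCAGGT gives ACCTGGCC, found at positions 114–121 on the template; the primer anneals here to the top strand with its 3' end pointing upstream.
Amplicon spans positions 63–121: 59 bp.

59 bp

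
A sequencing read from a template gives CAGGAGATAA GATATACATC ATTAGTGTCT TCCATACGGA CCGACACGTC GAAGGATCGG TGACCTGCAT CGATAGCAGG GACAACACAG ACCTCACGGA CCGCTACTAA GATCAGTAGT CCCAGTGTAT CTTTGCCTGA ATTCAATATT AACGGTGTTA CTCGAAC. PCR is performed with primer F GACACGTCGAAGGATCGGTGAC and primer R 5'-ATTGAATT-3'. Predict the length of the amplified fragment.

105 bp

Forward primer GACACGTCGAAGGATCGGTGAC is found on the top strand at positions 43–64.
Reverse complement of the reverse primer: AATTCAAT. This occurs on the top strand at positions 140–147.
Product length = (reverse-primer end) − (forward-primer start) + 1 = 147 − 43 + 1 = 105 bp.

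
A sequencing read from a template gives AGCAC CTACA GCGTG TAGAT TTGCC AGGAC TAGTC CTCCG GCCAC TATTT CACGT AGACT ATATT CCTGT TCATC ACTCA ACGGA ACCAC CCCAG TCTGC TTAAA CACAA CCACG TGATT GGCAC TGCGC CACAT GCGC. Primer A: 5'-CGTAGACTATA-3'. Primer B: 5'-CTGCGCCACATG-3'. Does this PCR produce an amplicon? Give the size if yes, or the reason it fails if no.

No product — both primers anneal to the same strand and extend in the same direction.

Primer A (CGTAGACTATA) matches the top strand at positions 53–63 (3' end points downstream).
Primer B (CTGCGCCACATG) also matches the top strand directly, at positions 125–136 — its reverse complement CATGTGGCGCAG is not present.
Both primers anneal to the bottom strand with 3' ends pointing the same way, so neither can prime synthesis back toward the other.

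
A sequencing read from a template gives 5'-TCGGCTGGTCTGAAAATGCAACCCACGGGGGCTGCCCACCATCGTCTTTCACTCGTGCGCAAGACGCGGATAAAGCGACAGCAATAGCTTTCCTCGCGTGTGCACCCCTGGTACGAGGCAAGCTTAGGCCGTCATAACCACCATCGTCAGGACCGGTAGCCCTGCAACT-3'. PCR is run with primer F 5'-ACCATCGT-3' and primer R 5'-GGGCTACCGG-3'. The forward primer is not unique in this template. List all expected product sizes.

The forward primer ACCATCGT matches the top strand at positions 38–45, 140–147.
The reverse primer's reverse complement is CCGGTAGCCC, matching at positions 153–162.
Each forward site pairs with the reverse site to give a product ending at position 162: sizes 125, 23 bp.

125 bp, 23 bp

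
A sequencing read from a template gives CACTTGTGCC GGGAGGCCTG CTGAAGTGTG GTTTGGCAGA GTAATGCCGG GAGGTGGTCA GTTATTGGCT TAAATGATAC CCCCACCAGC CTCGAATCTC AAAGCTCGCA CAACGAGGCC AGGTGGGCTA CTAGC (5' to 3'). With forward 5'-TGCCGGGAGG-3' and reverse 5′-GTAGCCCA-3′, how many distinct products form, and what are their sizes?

The forward primer TGCCGGGAGG matches the top strand at positions 7–16, 45–54.
The reverse primer's reverse complement is TGGGCTAC, matching at positions 124–131.
Each forward site pairs with the reverse site to give a product ending at position 131: sizes 125, 87 bp.

Two products: 125 bp, 87 bp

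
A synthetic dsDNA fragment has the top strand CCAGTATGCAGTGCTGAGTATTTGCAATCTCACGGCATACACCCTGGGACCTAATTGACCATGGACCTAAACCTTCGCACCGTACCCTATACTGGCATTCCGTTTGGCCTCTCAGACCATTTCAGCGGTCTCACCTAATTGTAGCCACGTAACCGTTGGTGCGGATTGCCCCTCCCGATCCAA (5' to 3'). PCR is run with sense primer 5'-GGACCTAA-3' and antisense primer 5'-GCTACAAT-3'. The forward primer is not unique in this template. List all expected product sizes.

The forward primer GGACCTAA matches the top strand at positions 47–54, 63–70.
The reverse primer's reverse complement is ATTGTAGC, matching at positions 138–145.
Each forward site pairs with the reverse site to give a product ending at position 145: sizes 99, 83 bp.

99 bp, 83 bp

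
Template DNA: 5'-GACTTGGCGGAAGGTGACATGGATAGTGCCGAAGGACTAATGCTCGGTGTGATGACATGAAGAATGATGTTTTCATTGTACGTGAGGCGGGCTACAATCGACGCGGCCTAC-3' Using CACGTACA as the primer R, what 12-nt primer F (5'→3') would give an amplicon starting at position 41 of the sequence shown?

The reverse primer's reverse complement TGTACGTG matches the template at positions 77–84; the product starts at position 41.
The forward primer is identical to the top strand over positions 41–52: TGCTCGGTGTGA.

5'-TGCTCGGTGTGA-3'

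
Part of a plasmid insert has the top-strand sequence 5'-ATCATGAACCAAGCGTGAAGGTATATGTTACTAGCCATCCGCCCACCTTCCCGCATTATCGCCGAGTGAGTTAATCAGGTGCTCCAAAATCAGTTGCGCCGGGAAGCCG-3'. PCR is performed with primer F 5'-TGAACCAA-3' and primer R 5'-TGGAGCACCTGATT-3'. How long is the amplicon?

82 bp

The forward primer matches the template at positions 5–12.
Taking the reverse complement of TGGAGCACCTGATT gives AATCAGGTGCTCCA, found at positions 73–86 on the template; the primer anneals here to the top strand with its 3' end pointing upstream.
Product length = (reverse-primer end) − (forward-primer start) + 1 = 86 − 5 + 1 = 82 bp.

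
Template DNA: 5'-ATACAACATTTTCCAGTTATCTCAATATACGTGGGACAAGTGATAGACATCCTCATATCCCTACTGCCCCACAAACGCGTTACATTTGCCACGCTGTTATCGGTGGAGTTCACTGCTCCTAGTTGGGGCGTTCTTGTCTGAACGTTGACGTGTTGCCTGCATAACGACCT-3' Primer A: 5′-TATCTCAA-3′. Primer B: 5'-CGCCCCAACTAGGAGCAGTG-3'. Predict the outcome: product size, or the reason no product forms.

Primer A (TATCTCAA) matches the top strand at positions 18–25; it acts as a forward primer.
Primer B's reverse complement is CACTGCTCCTAGTTGGGGCG, matching the top strand at positions 111–130; it acts as a reverse primer.
The 3' ends face each other across positions 18–130, giving a 113 bp product.

Yes — a 113 bp product.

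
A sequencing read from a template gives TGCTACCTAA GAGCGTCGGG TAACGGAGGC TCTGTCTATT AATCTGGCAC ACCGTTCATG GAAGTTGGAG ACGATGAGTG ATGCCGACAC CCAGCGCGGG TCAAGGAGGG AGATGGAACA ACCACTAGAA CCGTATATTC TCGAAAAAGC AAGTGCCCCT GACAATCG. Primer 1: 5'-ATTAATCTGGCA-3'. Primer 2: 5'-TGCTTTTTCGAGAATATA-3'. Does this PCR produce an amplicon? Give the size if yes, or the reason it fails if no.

Yes — a 114 bp product.

Primer 1 (ATTAATCTGGCA) matches the top strand at positions 38–49; it acts as a forward primer.
Primer 2's reverse complement is TATATTCTCGAAAAAGCA, matching the top strand at positions 134–151; it acts as a reverse primer.
The 3' ends face each other across positions 38–151, giving a 114 bp product.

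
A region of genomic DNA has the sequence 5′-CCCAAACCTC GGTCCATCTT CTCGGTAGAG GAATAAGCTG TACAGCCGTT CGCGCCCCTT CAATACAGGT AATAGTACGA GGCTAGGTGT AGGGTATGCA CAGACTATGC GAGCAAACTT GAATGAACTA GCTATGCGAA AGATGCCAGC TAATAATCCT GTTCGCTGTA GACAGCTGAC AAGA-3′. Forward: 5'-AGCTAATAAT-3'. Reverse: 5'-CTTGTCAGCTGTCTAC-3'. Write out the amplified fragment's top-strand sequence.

5'-AGCTAATAATCCTGTTCGCTGTAGACAGCTGACAAG-3'

The forward primer matches the template at positions 148–157.
Taking the reverse complement of CTTGTCAGCTGTCTAC gives GTAGACAGCTGACAAG, found at positions 168–183 on the template; the primer anneals here to the top strand with its 3' end pointing upstream.
The product is the template from position 148 through 183 (36 bp).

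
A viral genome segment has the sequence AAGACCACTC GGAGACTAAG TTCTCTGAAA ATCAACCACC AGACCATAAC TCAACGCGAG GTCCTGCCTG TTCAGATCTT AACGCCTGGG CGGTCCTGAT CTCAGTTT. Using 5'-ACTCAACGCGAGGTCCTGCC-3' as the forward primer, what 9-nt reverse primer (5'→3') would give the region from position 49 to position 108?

5'-AAACTGAGA-3'

The product's 3' end on the top strand is position 108.
The reverse primer anneals to the top strand over positions 100–108, i.e. to TCTCAGTTT.
Its sequence written 5'→3' is the reverse complement: AAACTGAGA.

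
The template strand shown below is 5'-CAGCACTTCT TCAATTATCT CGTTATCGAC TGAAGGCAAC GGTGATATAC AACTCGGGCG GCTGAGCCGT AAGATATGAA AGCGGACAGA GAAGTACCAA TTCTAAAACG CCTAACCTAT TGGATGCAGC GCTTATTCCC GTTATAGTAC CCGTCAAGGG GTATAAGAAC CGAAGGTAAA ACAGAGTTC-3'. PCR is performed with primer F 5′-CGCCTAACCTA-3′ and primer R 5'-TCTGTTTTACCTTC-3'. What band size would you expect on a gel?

Scanning the template, CGCCTAACCTA occurs at positions 109–119; this primer anneals to the bottom strand there with its 3' end pointing downstream.
Taking the reverse complement of TCTGTTTTACCTTC gives GAAGGTAAAACAGA, found at positions 172–185 on the template; the primer anneals here to the top strand with its 3' end pointing upstream.
The product runs from position 109 to position 185, so its length is 185 − 109 + 1 = 77 bp.

77 bp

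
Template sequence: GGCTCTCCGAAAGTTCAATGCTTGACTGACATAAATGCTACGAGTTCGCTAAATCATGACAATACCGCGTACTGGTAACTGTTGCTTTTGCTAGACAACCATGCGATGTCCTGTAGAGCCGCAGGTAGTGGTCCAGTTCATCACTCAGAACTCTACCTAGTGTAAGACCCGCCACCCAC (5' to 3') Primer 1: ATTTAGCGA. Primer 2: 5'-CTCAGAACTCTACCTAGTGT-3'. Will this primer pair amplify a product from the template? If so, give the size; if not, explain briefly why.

No product — the primers' 3' ends point away from each other.

Primer 1 (ATTTAGCGA) has reverse complement TCGCTAAAT, which matches the top strand at positions 46–54; primer 1 anneals to the top strand there with its 3' end pointing upstream toward position 46.
Primer 2 (CTCAGAACTCTACCTAGTGT) matches the top strand directly at positions 144–163; it anneals to the bottom strand with its 3' end pointing downstream toward position 163.
The 3' ends diverge (primer 1 extends toward position 1, primer 2 toward position 179), so the primers never converge on a shared product.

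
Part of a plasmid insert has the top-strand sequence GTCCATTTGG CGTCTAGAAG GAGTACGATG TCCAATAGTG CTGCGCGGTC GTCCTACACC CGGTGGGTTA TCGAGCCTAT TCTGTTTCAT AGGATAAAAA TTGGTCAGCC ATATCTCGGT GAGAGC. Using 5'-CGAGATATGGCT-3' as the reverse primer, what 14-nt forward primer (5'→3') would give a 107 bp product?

5'-GTCTAGAAGGAGTA-3'

The reverse primer's reverse complement AGCCATATCTCG matches the template at positions 107–118, so the product ends at position 118.
A 107 bp product then starts at position 118 − 107 + 1 = 12.
The forward primer is identical to the top strand there: GTCTAGAAGGAGTA.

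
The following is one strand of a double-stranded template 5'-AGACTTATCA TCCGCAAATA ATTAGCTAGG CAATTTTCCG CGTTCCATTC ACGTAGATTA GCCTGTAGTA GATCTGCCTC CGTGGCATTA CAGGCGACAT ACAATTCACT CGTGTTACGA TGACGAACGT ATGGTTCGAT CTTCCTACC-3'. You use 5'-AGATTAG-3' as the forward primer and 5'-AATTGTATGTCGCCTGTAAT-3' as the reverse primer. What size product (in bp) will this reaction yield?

Forward primer AGATTAG is found on the top strand at positions 55–61.
The reverse primer's reverse complement is ATTACAGGCGACATACAATT, which matches the template at positions 87–106.
Product length = (reverse-primer end) − (forward-primer start) + 1 = 106 − 55 + 1 = 52 bp.

52 bp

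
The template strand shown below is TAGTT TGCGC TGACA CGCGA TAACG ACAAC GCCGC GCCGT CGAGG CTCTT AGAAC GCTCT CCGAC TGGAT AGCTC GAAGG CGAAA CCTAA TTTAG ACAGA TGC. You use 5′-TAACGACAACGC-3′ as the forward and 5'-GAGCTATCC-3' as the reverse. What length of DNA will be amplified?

Forward primer TAACGACAACGC is found on the top strand at positions 21–32.
The reverse primer's reverse complement is GGATAGCTC, which matches the template at positions 67–75.
Amplicon spans positions 21–75: 55 bp.

55 bp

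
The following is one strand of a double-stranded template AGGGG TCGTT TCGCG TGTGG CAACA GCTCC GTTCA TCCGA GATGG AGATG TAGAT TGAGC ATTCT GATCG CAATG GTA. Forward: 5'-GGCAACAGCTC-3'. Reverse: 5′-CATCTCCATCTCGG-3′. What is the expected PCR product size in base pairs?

32 bp

Scanning the template, GGCAACAGCTC occurs at positions 19–29; this primer anneals to the bottom strand there with its 3' end pointing downstream.
Reverse complement of the reverse primer: CCGAGATGGAGATG. This occurs on the top strand at positions 37–50.
The product runs from position 19 to position 50, so its length is 50 − 19 + 1 = 32 bp.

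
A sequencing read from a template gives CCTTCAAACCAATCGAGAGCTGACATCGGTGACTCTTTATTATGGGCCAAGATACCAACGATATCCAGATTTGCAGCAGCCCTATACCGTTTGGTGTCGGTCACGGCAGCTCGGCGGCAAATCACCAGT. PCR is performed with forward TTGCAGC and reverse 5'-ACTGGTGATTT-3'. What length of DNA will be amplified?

59 bp

Forward primer TTGCAGC is found on the top strand at positions 71–77.
Taking the reverse complement of ACTGGTGATTT gives AAATCACCAGT, found at positions 119–129 on the template; the primer anneals here to the top strand with its 3' end pointing upstream.
Product length = (reverse-primer end) − (forward-primer start) + 1 = 129 − 71 + 1 = 59 bp.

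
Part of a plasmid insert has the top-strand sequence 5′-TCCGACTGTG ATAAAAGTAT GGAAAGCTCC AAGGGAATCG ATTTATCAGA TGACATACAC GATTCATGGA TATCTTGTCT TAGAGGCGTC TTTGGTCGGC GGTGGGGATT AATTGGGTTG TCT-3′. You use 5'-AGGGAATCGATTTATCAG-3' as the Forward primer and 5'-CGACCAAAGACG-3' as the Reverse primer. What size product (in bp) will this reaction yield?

67 bp

Forward primer AGGGAATCGATTTATCAG is found on the top strand at positions 32–49.
Taking the reverse complement of CGACCAAAGACG gives CGTCTTTGGTCG, found at positions 87–98 on the template; the primer anneals here to the top strand with its 3' end pointing upstream.
Amplicon spans positions 32–98: 67 bp.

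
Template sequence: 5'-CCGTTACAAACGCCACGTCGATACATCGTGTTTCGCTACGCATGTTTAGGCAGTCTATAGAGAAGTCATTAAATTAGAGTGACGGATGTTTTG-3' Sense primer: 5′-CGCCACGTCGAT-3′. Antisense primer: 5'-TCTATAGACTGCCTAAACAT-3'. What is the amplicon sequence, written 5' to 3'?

5'-CGCCACGTCGATACATCGTGTTTCGCTACGCATGTTTAGGCAGTCTATAGA-3'

The forward primer matches the template at positions 11–22.
Taking the reverse complement of TCTATAGACTGCCTAAACAT gives ATGTTTAGGCAGTCTATAGA, found at positions 42–61 on the template; the primer anneals here to the top strand with its 3' end pointing upstream.
The product is the template from position 11 through 61 (51 bp).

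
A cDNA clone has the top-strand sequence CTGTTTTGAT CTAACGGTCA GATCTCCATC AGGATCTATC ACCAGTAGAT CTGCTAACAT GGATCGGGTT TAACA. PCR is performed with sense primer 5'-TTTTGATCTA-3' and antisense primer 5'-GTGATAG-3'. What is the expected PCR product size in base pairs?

Scanning the template, TTTTGATCTA occurs at positions 4–13; this primer anneals to the bottom strand there with its 3' end pointing downstream.
Reverse complement of the reverse primer: CTATCAC. This occurs on the top strand at positions 36–42.
The product runs from position 4 to position 42, so its length is 42 − 4 + 1 = 39 bp.

39 bp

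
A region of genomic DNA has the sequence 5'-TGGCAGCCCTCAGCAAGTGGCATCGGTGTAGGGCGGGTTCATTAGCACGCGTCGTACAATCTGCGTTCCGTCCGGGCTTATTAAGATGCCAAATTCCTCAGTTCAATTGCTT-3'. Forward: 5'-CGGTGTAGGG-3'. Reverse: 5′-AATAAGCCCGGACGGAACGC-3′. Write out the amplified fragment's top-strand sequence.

The forward primer matches the template at positions 24–33.
Taking the reverse complement of AATAAGCCCGGACGGAACGC gives GCGTTCCGTCCGGGCTTATT, found at positions 63–82 on the template; the primer anneals here to the top strand with its 3' end pointing upstream.
The product is the template from position 24 through 82 (59 bp).

5'-CGGTGTAGGGCGGGTTCATTAGCACGCGTCGTACAATCTGCGTTCCGTCCGGGCTTATT-3'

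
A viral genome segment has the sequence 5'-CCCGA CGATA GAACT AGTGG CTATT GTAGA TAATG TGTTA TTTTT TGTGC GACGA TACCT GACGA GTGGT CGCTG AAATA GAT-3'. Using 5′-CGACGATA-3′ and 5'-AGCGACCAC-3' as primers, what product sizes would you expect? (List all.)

72 bp, 25 bp

The forward primer CGACGATA matches the top strand at positions 3–10, 50–57.
The reverse primer's reverse complement is GTGGTCGCT, matching at positions 66–74.
Each forward site pairs with the reverse site to give a product ending at position 74: sizes 72, 25 bp.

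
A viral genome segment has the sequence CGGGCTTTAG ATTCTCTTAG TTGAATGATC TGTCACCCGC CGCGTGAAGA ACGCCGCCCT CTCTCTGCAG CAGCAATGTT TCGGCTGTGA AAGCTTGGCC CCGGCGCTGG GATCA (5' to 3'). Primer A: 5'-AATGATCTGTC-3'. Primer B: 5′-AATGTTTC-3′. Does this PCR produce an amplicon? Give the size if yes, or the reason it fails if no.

Primer A (AATGATCTGTC) matches the top strand at positions 24–34 (3' end points downstream).
Primer B (AATGTTTC) also matches the top strand directly, at positions 75–82 — its reverse complement GAAACATT is not present.
Both primers anneal to the bottom strand with 3' ends pointing the same way, so neither can prime synthesis back toward the other.

No product — both primers anneal to the same strand and extend in the same direction.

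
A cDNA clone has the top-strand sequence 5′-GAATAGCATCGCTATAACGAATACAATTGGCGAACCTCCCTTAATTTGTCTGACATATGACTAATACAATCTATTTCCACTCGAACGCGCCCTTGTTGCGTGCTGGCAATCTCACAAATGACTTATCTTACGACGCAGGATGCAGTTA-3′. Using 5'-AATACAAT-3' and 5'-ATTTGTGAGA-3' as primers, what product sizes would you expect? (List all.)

The forward primer AATACAAT matches the top strand at positions 20–27, 63–70.
The reverse primer's reverse complement is TCTCACAAAT, matching at positions 110–119.
Each forward site pairs with the reverse site to give a product ending at position 119: sizes 100, 57 bp.

100 bp, 57 bp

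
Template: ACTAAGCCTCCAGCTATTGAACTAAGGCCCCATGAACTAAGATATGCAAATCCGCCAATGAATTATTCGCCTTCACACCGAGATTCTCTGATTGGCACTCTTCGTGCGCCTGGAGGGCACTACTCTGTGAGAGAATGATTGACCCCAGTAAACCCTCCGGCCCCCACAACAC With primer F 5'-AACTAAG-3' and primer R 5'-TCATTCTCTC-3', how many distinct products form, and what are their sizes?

The forward primer AACTAAG matches the top strand at positions 20–26, 35–41.
The reverse primer's reverse complement is GAGAGAATGA, matching at positions 129–138.
Each forward site pairs with the reverse site to give a product ending at position 138: sizes 119, 104 bp.

Two products: 119 bp, 104 bp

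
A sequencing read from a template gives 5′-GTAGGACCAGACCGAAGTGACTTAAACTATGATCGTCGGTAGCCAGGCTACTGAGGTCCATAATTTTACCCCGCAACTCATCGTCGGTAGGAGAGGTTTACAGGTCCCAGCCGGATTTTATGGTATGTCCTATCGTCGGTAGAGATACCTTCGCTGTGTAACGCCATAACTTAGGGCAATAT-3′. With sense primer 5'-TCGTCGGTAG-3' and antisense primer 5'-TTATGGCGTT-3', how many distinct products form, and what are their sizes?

Three products: 137 bp, 89 bp, 37 bp

The forward primer TCGTCGGTAG matches the top strand at positions 33–42, 81–90, 133–142.
The reverse primer's reverse complement is AACGCCATAA, matching at positions 160–169.
Each forward site pairs with the reverse site to give a product ending at position 169: sizes 137, 89, 37 bp.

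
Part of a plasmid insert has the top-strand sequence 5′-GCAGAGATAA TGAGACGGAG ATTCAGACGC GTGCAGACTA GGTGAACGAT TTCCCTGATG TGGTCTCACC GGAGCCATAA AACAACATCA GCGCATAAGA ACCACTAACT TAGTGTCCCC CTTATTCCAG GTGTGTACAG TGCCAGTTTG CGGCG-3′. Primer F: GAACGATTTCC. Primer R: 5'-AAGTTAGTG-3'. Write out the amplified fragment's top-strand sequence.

5'-GAACGATTTCCCTGATGTGGTCTCACCGGAGCCATAAAACAACATCAGCGCATAAGAACCACTAACTT-3'

Forward primer GAACGATTTCC is found on the top strand at positions 44–54.
Taking the reverse complement of AAGTTAGTG gives CACTAACTT, found at positions 103–111 on the template; the primer anneals here to the top strand with its 3' end pointing upstream.
The product is the template from position 44 through 111 (68 bp).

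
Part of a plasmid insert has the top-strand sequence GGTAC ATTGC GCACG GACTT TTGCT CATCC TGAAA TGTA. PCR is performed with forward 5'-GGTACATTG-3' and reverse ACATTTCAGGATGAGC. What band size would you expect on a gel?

Forward primer GGTACATTG is found on the top strand at positions 1–9.
Taking the reverse complement of ACATTTCAGGATGAGC gives GCTCATCCTGAAATGT, found at positions 23–38 on the template; the primer anneals here to the top strand with its 3' end pointing upstream.
Product length = (reverse-primer end) − (forward-primer start) + 1 = 38 − 1 + 1 = 38 bp.

38 bp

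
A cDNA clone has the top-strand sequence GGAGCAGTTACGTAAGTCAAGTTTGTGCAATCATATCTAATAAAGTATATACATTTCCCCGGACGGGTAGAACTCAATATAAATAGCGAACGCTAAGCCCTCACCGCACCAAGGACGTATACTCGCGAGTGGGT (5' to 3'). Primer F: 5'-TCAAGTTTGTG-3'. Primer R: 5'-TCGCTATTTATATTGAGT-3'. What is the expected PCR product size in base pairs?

Scanning the template, TCAAGTTTGTG occurs at positions 17–27; this primer anneals to the bottom strand there with its 3' end pointing downstream.
The reverse primer's reverse complement is ACTCAATATAAATAGCGA, which matches the template at positions 72–89.
Amplicon spans positions 17–89: 73 bp.

73 bp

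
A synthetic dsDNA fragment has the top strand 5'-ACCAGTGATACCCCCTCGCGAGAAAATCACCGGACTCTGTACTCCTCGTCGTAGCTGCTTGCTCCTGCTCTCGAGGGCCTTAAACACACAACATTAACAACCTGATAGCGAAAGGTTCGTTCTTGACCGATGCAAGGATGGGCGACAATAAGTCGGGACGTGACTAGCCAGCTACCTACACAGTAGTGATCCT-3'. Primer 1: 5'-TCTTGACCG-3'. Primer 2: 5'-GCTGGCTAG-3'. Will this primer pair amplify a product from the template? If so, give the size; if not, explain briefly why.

Primer 1 (TCTTGACCG) matches the top strand at positions 121–129; it acts as a forward primer.
Primer 2's reverse complement is CTAGCCAGC, matching the top strand at positions 164–172; it acts as a reverse primer.
The 3' ends face each other across positions 121–172, giving a 52 bp product.

Yes — a 52 bp product.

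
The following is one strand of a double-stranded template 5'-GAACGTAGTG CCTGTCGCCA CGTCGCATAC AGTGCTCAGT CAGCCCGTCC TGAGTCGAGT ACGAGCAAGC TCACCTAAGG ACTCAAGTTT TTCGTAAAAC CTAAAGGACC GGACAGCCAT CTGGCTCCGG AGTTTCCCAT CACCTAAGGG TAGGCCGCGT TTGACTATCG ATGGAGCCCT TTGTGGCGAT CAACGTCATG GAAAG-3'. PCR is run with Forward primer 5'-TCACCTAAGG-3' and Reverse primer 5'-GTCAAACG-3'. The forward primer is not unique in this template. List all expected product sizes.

95 bp, 26 bp

The forward primer TCACCTAAGG matches the top strand at positions 71–80, 140–149.
The reverse primer's reverse complement is CGTTTGAC, matching at positions 158–165.
Each forward site pairs with the reverse site to give a product ending at position 165: sizes 95, 26 bp.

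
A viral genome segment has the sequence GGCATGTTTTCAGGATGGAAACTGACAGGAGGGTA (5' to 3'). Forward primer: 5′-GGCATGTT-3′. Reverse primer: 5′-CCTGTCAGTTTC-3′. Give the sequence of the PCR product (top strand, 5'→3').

5'-GGCATGTTTTCAGGATGGAAACTGACAGG-3'

Forward primer GGCATGTT is found on the top strand at positions 1–8.
The reverse primer's reverse complement is GAAACTGACAGG, which matches the template at positions 18–29.
The product is the template from position 1 through 29 (29 bp).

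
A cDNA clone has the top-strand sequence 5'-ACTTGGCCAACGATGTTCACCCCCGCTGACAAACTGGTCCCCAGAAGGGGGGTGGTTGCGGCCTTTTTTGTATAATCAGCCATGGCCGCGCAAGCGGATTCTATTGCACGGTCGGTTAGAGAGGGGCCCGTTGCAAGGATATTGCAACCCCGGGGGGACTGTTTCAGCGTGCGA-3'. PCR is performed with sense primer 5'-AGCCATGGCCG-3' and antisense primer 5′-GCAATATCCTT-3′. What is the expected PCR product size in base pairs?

68 bp

Scanning the template, AGCCATGGCCG occurs at positions 78–88; this primer anneals to the bottom strand there with its 3' end pointing downstream.
Taking the reverse complement of GCAATATCCTT gives AAGGATATTGC, found at positions 135–145 on the template; the primer anneals here to the top strand with its 3' end pointing upstream.
The product runs from position 78 to position 145, so its length is 145 − 78 + 1 = 68 bp.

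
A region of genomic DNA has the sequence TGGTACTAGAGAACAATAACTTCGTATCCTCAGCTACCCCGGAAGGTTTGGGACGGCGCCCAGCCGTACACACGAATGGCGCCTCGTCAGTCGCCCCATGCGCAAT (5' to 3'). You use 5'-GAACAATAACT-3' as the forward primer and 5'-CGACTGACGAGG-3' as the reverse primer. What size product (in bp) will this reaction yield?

83 bp

Forward primer GAACAATAACT is found on the top strand at positions 11–21.
Taking the reverse complement of CGACTGACGAGG gives CCTCGTCAGTCG, found at positions 82–93 on the template; the primer anneals here to the top strand with its 3' end pointing upstream.
Product length = (reverse-primer end) − (forward-primer start) + 1 = 93 − 11 + 1 = 83 bp.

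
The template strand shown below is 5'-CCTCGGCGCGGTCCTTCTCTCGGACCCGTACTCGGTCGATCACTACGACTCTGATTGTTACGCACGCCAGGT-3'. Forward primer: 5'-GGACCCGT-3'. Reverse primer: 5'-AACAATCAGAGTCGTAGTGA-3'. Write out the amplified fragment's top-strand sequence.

The forward primer matches the template at positions 22–29.
Reverse complement of the reverse primer: TCACTACGACTCTGATTGTT. This occurs on the top strand at positions 40–59.
The product is the template from position 22 through 59 (38 bp).

5'-GGACCCGTACTCGGTCGATCACTACGACTCTGATTGTT-3'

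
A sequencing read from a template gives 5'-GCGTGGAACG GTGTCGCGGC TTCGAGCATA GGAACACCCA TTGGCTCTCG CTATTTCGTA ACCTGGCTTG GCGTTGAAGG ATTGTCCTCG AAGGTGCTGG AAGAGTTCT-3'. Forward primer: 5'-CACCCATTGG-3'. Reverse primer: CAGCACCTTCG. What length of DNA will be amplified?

65 bp

Forward primer CACCCATTGG is found on the top strand at positions 35–44.
Taking the reverse complement of CAGCACCTTCG gives CGAAGGTGCTG, found at positions 89–99 on the template; the primer anneals here to the top strand with its 3' end pointing upstream.
Product length = (reverse-primer end) − (forward-primer start) + 1 = 99 − 35 + 1 = 65 bp.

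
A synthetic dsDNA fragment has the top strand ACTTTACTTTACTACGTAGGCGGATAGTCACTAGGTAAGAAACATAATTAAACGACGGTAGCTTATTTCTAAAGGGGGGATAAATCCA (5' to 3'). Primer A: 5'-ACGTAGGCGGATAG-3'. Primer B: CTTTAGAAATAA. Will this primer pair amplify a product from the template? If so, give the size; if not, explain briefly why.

Yes — a 61 bp product.

Primer A (ACGTAGGCGGATAG) matches the top strand at positions 14–27; it acts as a forward primer.
Primer B's reverse complement is TTATTTCTAAAG, matching the top strand at positions 63–74; it acts as a reverse primer.
The 3' ends face each other across positions 14–74, giving a 61 bp product.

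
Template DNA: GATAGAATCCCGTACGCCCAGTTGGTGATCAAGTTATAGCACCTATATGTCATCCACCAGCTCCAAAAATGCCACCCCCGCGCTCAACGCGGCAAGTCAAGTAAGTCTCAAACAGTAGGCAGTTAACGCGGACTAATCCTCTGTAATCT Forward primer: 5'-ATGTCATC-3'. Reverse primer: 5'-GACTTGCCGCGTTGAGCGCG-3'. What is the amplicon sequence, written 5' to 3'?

Forward primer ATGTCATC is found on the top strand at positions 47–54.
Taking the reverse complement of GACTTGCCGCGTTGAGCGCG gives CGCGCTCAACGCGGCAAGTC, found at positions 79–98 on the template; the primer anneals here to the top strand with its 3' end pointing upstream.
The product is the template from position 47 through 98 (52 bp).

5'-ATGTCATCCACCAGCTCCAAAAATGCCACCCCCGCGCTCAACGCGGCAAGTC-3'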